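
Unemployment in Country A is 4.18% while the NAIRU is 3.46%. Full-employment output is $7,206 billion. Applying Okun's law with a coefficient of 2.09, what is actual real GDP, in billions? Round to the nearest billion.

$7,098 billion

Unemployment gap = 4.18 - 3.46 = 0.72 points, so the output gap is -2.09 × 0.72 = -1.5048%.
Actual GDP = 7206 × (1 - 1.5048/100) = 7206 × 0.984952 ≈ 7098 billion.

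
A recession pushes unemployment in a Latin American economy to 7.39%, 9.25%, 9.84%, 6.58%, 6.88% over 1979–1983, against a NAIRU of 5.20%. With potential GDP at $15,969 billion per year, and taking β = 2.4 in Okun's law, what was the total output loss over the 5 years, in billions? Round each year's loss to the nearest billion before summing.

Year 1979: gap = -2.4 × (7.39 - 5.2) = -5.256%, loss ≈ 15969 × 5.256/100 ≈ 839.
Year 1980: gap = -2.4 × (9.25 - 5.2) = -9.72%, loss ≈ 15969 × 9.72/100 ≈ 1552.
Year 1981: gap = -2.4 × (9.84 - 5.2) = -11.136%, loss ≈ 15969 × 11.136/100 ≈ 1778.
Year 1982: gap = -2.4 × (6.58 - 5.2) = -3.312%, loss ≈ 15969 × 3.312/100 ≈ 529.
Year 1983: gap = -2.4 × (6.88 - 5.2) = -4.032%, loss ≈ 15969 × 4.032/100 ≈ 644.
Total lost output = 839 + 1552 + 1778 + 529 + 644 = 5342 billion.

$5,342 billion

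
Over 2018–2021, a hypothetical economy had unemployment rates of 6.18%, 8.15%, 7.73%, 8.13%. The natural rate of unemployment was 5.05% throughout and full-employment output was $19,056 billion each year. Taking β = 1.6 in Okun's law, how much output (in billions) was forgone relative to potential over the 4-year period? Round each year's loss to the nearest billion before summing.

Year 2018: gap = -1.6 × (6.18 - 5.05) = -1.808%, loss ≈ 19056 × 1.808/100 ≈ 345.
Year 2019: gap = -1.6 × (8.15 - 5.05) = -4.96%, loss ≈ 19056 × 4.96/100 ≈ 945.
Year 2020: gap = -1.6 × (7.73 - 5.05) = -4.288%, loss ≈ 19056 × 4.288/100 ≈ 817.
Year 2021: gap = -1.6 × (8.13 - 5.05) = -4.928%, loss ≈ 19056 × 4.928/100 ≈ 939.
Total lost output = 345 + 945 + 817 + 939 = 3046 billion.

$3,046 billion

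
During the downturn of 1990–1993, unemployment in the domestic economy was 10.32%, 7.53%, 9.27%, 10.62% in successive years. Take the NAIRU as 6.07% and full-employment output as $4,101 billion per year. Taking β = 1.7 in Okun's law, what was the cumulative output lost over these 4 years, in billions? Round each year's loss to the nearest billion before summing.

Year 1990: gap = -1.7 × (10.32 - 6.07) = -7.225%, loss ≈ 4101 × 7.225/100 ≈ 296.
Year 1991: gap = -1.7 × (7.53 - 6.07) = -2.482%, loss ≈ 4101 × 2.482/100 ≈ 102.
Year 1992: gap = -1.7 × (9.27 - 6.07) = -5.44%, loss ≈ 4101 × 5.44/100 ≈ 223.
Year 1993: gap = -1.7 × (10.62 - 6.07) = -7.735%, loss ≈ 4101 × 7.735/100 ≈ 317.
Total lost output = 296 + 102 + 223 + 317 = 938 billion.

$938 billion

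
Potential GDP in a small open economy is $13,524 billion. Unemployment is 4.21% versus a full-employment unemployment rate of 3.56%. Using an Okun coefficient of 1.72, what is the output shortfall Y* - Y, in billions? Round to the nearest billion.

Output gap = -1.72 × (4.21 - 3.56) = -1.72 × 0.65 = -1.118%.
Actual GDP ≈ 13524 × 0.98882 ≈ 13373 billion, so the shortfall is 13524 - 13373 = 151 billion.

$151 billion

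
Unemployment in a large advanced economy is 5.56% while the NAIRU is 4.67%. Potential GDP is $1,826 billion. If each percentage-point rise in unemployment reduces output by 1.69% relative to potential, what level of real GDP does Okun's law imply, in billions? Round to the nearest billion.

$1,799 billion

Unemployment gap = 5.56 - 4.67 = 0.89 points, so the output gap is -1.69 × 0.89 = -1.5041%.
Actual GDP = 1826 × (1 - 1.5041/100) = 1826 × 0.984959 ≈ 1799 billion.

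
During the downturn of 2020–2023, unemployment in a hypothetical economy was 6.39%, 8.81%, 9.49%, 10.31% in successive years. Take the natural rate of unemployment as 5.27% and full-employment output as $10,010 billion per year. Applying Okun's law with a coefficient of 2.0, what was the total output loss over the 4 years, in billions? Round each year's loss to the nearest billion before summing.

$2,787 billion

Year 2020: gap = -2.0 × (6.39 - 5.27) = -2.24%, loss ≈ 10010 × 2.24/100 ≈ 224.
Year 2021: gap = -2.0 × (8.81 - 5.27) = -7.08%, loss ≈ 10010 × 7.08/100 ≈ 709.
Year 2022: gap = -2.0 × (9.49 - 5.27) = -8.44%, loss ≈ 10010 × 8.44/100 ≈ 845.
Year 2023: gap = -2.0 × (10.31 - 5.27) = -10.08%, loss ≈ 10010 × 10.08/100 ≈ 1009.
Total lost output = 224 + 709 + 845 + 1009 = 2787 billion.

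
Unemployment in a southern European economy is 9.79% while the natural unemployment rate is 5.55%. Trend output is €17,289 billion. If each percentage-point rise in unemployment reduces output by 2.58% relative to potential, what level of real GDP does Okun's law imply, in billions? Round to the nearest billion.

Unemployment gap = 9.79 - 5.55 = 4.24 points, so the output gap is -2.58 × 4.24 = -10.9392%.
Actual GDP = 17289 × (1 - 10.9392/100) = 17289 × 0.890608 ≈ 15398 billion.

€15,398 billion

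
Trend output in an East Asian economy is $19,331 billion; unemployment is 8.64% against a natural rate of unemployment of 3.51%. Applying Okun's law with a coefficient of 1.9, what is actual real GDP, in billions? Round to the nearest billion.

Unemployment gap = 8.64 - 3.51 = 5.13 points, so the output gap is -1.9 × 5.13 = -9.747%.
Actual GDP = 19331 × (1 - 9.747/100) = 19331 × 0.90253 ≈ 17447 billion.

$17,447 billion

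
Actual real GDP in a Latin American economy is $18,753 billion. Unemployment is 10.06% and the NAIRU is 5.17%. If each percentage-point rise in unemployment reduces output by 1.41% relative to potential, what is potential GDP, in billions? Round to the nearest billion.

$20,142 billion

Unemployment gap = 10.06 - 5.17 = 4.89 points, so output gap = -1.41 × 4.89 = -6.8949%.
Since Y = Y* × (1 + gap/100), Y* = 18753/0.931051 ≈ 20142 billion.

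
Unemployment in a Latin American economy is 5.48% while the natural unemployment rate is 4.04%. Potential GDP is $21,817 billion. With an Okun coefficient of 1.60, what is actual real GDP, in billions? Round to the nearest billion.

Unemployment gap = 5.48 - 4.04 = 1.44 points, so the output gap is -1.6 × 1.44 = -2.304%.
Actual GDP = 21817 × (1 - 2.304/100) = 21817 × 0.97696 ≈ 21314 billion.

$21,314 billion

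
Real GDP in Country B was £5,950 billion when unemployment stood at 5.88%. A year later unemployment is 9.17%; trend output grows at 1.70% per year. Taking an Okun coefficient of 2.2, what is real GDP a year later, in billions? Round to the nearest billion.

Δu = 9.17 - 5.88 = 3.29 points.
Okun's law (growth form): g_Y = g_Y* - β × Δu = 1.70 - 2.2 × (3.29) = 1.7 - 7.238 = -5.538%.
Real GDP in the next year = 5950 × (1 - 5.538/100) = 5950 × 0.94462 ≈ 5620 billion.

£5,620 billion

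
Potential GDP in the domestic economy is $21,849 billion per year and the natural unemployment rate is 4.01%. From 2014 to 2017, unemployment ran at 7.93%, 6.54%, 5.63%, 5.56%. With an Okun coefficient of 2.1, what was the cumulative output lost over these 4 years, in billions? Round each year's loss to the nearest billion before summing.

Year 2014: gap = -2.1 × (7.93 - 4.01) = -8.232%, loss ≈ 21849 × 8.232/100 ≈ 1799.
Year 2015: gap = -2.1 × (6.54 - 4.01) = -5.313%, loss ≈ 21849 × 5.313/100 ≈ 1161.
Year 2016: gap = -2.1 × (5.63 - 4.01) = -3.402%, loss ≈ 21849 × 3.402/100 ≈ 743.
Year 2017: gap = -2.1 × (5.56 - 4.01) = -3.255%, loss ≈ 21849 × 3.255/100 ≈ 711.
Total lost output = 1799 + 1161 + 743 + 711 = 4414 billion.

$4,414 billion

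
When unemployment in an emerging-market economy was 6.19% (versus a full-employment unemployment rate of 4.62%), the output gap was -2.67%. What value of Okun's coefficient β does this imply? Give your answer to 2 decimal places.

β ≈ 1.70

Okun's law: output gap = -β × (u - u*).
-2.67 = -β × (6.19 - 4.62) = -β × 1.57, so β = 2.67/1.57 = 1.70.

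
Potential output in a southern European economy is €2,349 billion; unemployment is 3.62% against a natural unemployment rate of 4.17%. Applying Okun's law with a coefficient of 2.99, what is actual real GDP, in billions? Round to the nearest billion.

Unemployment gap = 3.62 - 4.17 = -0.55 points, so the output gap is -2.99 × (-0.55) = 1.6445%.
Actual GDP = 2349 × (1 + 1.6445/100) = 2349 × 1.016445 ≈ 2388 billion.

€2,388 billion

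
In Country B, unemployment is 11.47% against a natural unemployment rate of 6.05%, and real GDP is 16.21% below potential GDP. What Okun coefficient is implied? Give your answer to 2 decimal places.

Okun's law: output gap = -β × (u - u*).
-16.21 = -β × (11.47 - 6.05) = -β × 5.42, so β = 16.21/5.42 = 2.99.

β ≈ 2.99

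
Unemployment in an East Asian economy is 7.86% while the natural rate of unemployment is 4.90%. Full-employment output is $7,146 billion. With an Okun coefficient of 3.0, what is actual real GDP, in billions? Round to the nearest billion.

$6,511 billion

Unemployment gap = 7.86 - 4.9 = 2.96 points, so the output gap is -3 × 2.96 = -8.88%.
Actual GDP = 7146 × (1 - 8.88/100) = 7146 × 0.9112 ≈ 6511 billion.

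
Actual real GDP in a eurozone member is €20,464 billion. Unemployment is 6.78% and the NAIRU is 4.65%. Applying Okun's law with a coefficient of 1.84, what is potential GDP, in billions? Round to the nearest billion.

€21,299 billion

Unemployment gap = 6.78 - 4.65 = 2.13 points, so output gap = -1.84 × 2.13 = -3.9192%.
Since Y = Y* × (1 + gap/100), Y* = 20464/0.960808 ≈ 21299 billion.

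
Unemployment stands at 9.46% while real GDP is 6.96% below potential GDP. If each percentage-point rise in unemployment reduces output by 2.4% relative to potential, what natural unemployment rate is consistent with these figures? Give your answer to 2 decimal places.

6.56%

From Okun's law, u - u* = -(output gap)/β = -(-6.96)/2.4 = 2.9 points.
So u* = 9.46 - 2.9 = 6.56%.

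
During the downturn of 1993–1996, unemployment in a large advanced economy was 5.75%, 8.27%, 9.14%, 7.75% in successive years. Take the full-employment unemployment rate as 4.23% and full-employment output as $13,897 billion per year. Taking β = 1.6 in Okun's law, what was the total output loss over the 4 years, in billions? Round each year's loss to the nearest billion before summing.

Year 1993: gap = -1.6 × (5.75 - 4.23) = -2.432%, loss ≈ 13897 × 2.432/100 ≈ 338.
Year 1994: gap = -1.6 × (8.27 - 4.23) = -6.464%, loss ≈ 13897 × 6.464/100 ≈ 898.
Year 1995: gap = -1.6 × (9.14 - 4.23) = -7.856%, loss ≈ 13897 × 7.856/100 ≈ 1092.
Year 1996: gap = -1.6 × (7.75 - 4.23) = -5.632%, loss ≈ 13897 × 5.632/100 ≈ 783.
Total lost output = 338 + 898 + 1092 + 783 = 3111 billion.

$3,111 billion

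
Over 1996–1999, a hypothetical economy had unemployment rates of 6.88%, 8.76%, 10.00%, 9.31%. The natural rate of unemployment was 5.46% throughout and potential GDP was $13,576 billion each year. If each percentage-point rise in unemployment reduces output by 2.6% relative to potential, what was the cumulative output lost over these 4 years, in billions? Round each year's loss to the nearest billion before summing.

$4,628 billion

Year 1996: gap = -2.6 × (6.88 - 5.46) = -3.692%, loss ≈ 13576 × 3.692/100 ≈ 501.
Year 1997: gap = -2.6 × (8.76 - 5.46) = -8.58%, loss ≈ 13576 × 8.58/100 ≈ 1165.
Year 1998: gap = -2.6 × (10 - 5.46) = -11.804%, loss ≈ 13576 × 11.804/100 ≈ 1603.
Year 1999: gap = -2.6 × (9.31 - 5.46) = -10.01%, loss ≈ 13576 × 10.01/100 ≈ 1359.
Total lost output = 501 + 1165 + 1603 + 1359 = 4628 billion.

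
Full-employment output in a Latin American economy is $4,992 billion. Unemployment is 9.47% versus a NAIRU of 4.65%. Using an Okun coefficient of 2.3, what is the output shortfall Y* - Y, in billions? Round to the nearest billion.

Output gap = -2.3 × (9.47 - 4.65) = -2.3 × 4.82 = -11.086%.
Actual GDP ≈ 4992 × 0.88914 ≈ 4439 billion, so the shortfall is 4992 - 4439 = 553 billion.

$553 billion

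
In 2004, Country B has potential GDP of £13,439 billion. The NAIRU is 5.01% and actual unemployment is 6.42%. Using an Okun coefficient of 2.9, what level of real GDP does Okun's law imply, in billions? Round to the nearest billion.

Unemployment gap = 6.42 - 5.01 = 1.41 points, so the output gap is -2.9 × 1.41 = -4.089%.
Actual GDP = 13439 × (1 - 4.089/100) = 13439 × 0.95911 ≈ 12889 billion.

£12,889 billion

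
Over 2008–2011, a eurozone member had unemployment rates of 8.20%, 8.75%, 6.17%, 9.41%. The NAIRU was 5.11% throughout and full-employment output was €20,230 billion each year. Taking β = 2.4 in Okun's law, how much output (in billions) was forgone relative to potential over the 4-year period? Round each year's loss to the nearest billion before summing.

Year 2008: gap = -2.4 × (8.2 - 5.11) = -7.416%, loss ≈ 20230 × 7.416/100 ≈ 1500.
Year 2009: gap = -2.4 × (8.75 - 5.11) = -8.736%, loss ≈ 20230 × 8.736/100 ≈ 1767.
Year 2010: gap = -2.4 × (6.17 - 5.11) = -2.544%, loss ≈ 20230 × 2.544/100 ≈ 515.
Year 2011: gap = -2.4 × (9.41 - 5.11) = -10.32%, loss ≈ 20230 × 10.32/100 ≈ 2088.
Total lost output = 1500 + 1767 + 515 + 2088 = 5870 billion.

€5,870 billion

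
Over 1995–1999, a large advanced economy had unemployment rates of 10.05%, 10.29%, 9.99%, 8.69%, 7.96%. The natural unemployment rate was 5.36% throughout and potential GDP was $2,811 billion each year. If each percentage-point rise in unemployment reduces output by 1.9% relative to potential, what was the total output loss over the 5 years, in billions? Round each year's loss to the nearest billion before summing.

Year 1995: gap = -1.9 × (10.05 - 5.36) = -8.911%, loss ≈ 2811 × 8.911/100 ≈ 250.
Year 1996: gap = -1.9 × (10.29 - 5.36) = -9.367%, loss ≈ 2811 × 9.367/100 ≈ 263.
Year 1997: gap = -1.9 × (9.99 - 5.36) = -8.797%, loss ≈ 2811 × 8.797/100 ≈ 247.
Year 1998: gap = -1.9 × (8.69 - 5.36) = -6.327%, loss ≈ 2811 × 6.327/100 ≈ 178.
Year 1999: gap = -1.9 × (7.96 - 5.36) = -4.94%, loss ≈ 2811 × 4.94/100 ≈ 139.
Total lost output = 250 + 263 + 247 + 178 + 139 = 1077 billion.

$1,077 billion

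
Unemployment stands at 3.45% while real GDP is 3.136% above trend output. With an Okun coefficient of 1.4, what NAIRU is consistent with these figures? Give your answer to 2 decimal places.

5.69%

From Okun's law, u - u* = -(output gap)/β = -(3.136)/1.4 = -2.24 points.
So u* = 3.45 + 2.24 = 5.69%.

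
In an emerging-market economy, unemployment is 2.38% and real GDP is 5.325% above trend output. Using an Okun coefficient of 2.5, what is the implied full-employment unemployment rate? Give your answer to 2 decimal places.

4.51%

From Okun's law, u - u* = -(output gap)/β = -(5.325)/2.5 = -2.13 points.
So u* = 2.38 + 2.13 = 4.51%.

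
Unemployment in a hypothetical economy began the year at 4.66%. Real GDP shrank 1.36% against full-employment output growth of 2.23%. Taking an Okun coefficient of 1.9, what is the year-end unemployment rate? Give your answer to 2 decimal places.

Growth-rate Okun's law: g_Y = g_Y* - β × Δu, so Δu = (g_Y* - g_Y)/β.
Δu = (2.23 + 1.36)/1.9 = 3.59/1.9 = 1.89 percentage points.
Year-end unemployment = 4.66 + 1.89 = 6.55%.

6.55%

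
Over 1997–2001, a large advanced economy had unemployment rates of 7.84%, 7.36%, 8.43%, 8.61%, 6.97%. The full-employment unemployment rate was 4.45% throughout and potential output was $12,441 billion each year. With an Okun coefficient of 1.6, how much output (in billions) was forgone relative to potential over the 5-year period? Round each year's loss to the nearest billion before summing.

Year 1997: gap = -1.6 × (7.84 - 4.45) = -5.424%, loss ≈ 12441 × 5.424/100 ≈ 675.
Year 1998: gap = -1.6 × (7.36 - 4.45) = -4.656%, loss ≈ 12441 × 4.656/100 ≈ 579.
Year 1999: gap = -1.6 × (8.43 - 4.45) = -6.368%, loss ≈ 12441 × 6.368/100 ≈ 792.
Year 2000: gap = -1.6 × (8.61 - 4.45) = -6.656%, loss ≈ 12441 × 6.656/100 ≈ 828.
Year 2001: gap = -1.6 × (6.97 - 4.45) = -4.032%, loss ≈ 12441 × 4.032/100 ≈ 502.
Total lost output = 675 + 579 + 792 + 828 + 502 = 3376 billion.

$3,376 billion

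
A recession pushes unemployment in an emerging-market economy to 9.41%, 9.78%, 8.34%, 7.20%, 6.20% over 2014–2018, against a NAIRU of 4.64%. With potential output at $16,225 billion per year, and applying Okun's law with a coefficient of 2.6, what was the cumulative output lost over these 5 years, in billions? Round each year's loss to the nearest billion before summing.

$7,479 billion

Year 2014: gap = -2.6 × (9.41 - 4.64) = -12.402%, loss ≈ 16225 × 12.402/100 ≈ 2012.
Year 2015: gap = -2.6 × (9.78 - 4.64) = -13.364%, loss ≈ 16225 × 13.364/100 ≈ 2168.
Year 2016: gap = -2.6 × (8.34 - 4.64) = -9.62%, loss ≈ 16225 × 9.62/100 ≈ 1561.
Year 2017: gap = -2.6 × (7.2 - 4.64) = -6.656%, loss ≈ 16225 × 6.656/100 ≈ 1080.
Year 2018: gap = -2.6 × (6.2 - 4.64) = -4.056%, loss ≈ 16225 × 4.056/100 ≈ 658.
Total lost output = 2012 + 2168 + 1561 + 1080 + 658 = 7479 billion.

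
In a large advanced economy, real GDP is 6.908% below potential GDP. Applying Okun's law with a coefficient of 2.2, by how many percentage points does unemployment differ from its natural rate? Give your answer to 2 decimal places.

Okun's law: output gap = -β × (u - u*), so u - u* = -(output gap)/β.
u - u* = -(-6.908)/2.2 = 3.14 percentage points.

3.14 percentage points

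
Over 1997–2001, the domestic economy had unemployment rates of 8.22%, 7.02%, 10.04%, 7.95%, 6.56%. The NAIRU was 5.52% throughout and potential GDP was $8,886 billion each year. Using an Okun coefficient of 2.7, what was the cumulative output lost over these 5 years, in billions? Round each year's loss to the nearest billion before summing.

$2,925 billion

Year 1997: gap = -2.7 × (8.22 - 5.52) = -7.29%, loss ≈ 8886 × 7.29/100 ≈ 648.
Year 1998: gap = -2.7 × (7.02 - 5.52) = -4.05%, loss ≈ 8886 × 4.05/100 ≈ 360.
Year 1999: gap = -2.7 × (10.04 - 5.52) = -12.204%, loss ≈ 8886 × 12.204/100 ≈ 1084.
Year 2000: gap = -2.7 × (7.95 - 5.52) = -6.561%, loss ≈ 8886 × 6.561/100 ≈ 583.
Year 2001: gap = -2.7 × (6.56 - 5.52) = -2.808%, loss ≈ 8886 × 2.808/100 ≈ 250.
Total lost output = 648 + 360 + 1084 + 583 + 250 = 2925 billion.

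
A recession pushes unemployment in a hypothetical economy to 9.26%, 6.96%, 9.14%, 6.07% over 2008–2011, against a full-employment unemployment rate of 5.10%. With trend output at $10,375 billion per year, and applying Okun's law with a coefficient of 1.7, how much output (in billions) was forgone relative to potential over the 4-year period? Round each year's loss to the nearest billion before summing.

$1,946 billion

Year 2008: gap = -1.7 × (9.26 - 5.1) = -7.072%, loss ≈ 10375 × 7.072/100 ≈ 734.
Year 2009: gap = -1.7 × (6.96 - 5.1) = -3.162%, loss ≈ 10375 × 3.162/100 ≈ 328.
Year 2010: gap = -1.7 × (9.14 - 5.1) = -6.868%, loss ≈ 10375 × 6.868/100 ≈ 713.
Year 2011: gap = -1.7 × (6.07 - 5.1) = -1.649%, loss ≈ 10375 × 1.649/100 ≈ 171.
Total lost output = 734 + 328 + 713 + 171 = 1946 billion.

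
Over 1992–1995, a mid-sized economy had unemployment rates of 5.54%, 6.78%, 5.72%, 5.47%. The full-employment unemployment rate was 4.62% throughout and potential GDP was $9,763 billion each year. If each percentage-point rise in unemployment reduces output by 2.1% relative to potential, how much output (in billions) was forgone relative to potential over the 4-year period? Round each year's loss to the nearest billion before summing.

Year 1992: gap = -2.1 × (5.54 - 4.62) = -1.932%, loss ≈ 9763 × 1.932/100 ≈ 189.
Year 1993: gap = -2.1 × (6.78 - 4.62) = -4.536%, loss ≈ 9763 × 4.536/100 ≈ 443.
Year 1994: gap = -2.1 × (5.72 - 4.62) = -2.31%, loss ≈ 9763 × 2.31/100 ≈ 226.
Year 1995: gap = -2.1 × (5.47 - 4.62) = -1.785%, loss ≈ 9763 × 1.785/100 ≈ 174.
Total lost output = 189 + 443 + 226 + 174 = 1032 billion.

$1,032 billion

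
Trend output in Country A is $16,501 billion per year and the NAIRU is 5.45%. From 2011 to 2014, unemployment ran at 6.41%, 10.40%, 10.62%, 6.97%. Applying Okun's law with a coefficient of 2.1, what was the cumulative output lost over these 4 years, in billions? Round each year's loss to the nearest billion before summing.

Year 2011: gap = -2.1 × (6.41 - 5.45) = -2.016%, loss ≈ 16501 × 2.016/100 ≈ 333.
Year 2012: gap = -2.1 × (10.4 - 5.45) = -10.395%, loss ≈ 16501 × 10.395/100 ≈ 1715.
Year 2013: gap = -2.1 × (10.62 - 5.45) = -10.857%, loss ≈ 16501 × 10.857/100 ≈ 1792.
Year 2014: gap = -2.1 × (6.97 - 5.45) = -3.192%, loss ≈ 16501 × 3.192/100 ≈ 527.
Total lost output = 333 + 1715 + 1792 + 527 = 4367 billion.

$4,367 billion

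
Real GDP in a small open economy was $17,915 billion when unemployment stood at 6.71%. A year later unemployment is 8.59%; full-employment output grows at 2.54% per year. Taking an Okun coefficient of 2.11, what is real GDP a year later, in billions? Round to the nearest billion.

Δu = 8.59 - 6.71 = 1.88 points.
Okun's law (growth form): g_Y = g_Y* - β × Δu = 2.54 - 2.11 × (1.88) = 2.54 - 3.9668 = -1.4268%.
Real GDP in the next year = 17915 × (1 - 1.4268/100) = 17915 × 0.985732 ≈ 17659 billion.

$17,659 billion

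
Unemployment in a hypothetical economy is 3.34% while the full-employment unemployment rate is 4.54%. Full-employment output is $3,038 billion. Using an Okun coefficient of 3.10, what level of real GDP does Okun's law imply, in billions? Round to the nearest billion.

Unemployment gap = 3.34 - 4.54 = -1.2 points, so the output gap is -3.1 × (-1.2) = 3.72%.
Actual GDP = 3038 × (1 + 3.72/100) = 3038 × 1.0372 ≈ 3151 billion.

$3,151 billion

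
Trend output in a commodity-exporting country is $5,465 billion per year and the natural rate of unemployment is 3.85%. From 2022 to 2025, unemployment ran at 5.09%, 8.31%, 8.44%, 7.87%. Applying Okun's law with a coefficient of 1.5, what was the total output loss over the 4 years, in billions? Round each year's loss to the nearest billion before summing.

$1,174 billion

Year 2022: gap = -1.5 × (5.09 - 3.85) = -1.86%, loss ≈ 5465 × 1.86/100 ≈ 102.
Year 2023: gap = -1.5 × (8.31 - 3.85) = -6.69%, loss ≈ 5465 × 6.69/100 ≈ 366.
Year 2024: gap = -1.5 × (8.44 - 3.85) = -6.885%, loss ≈ 5465 × 6.885/100 ≈ 376.
Year 2025: gap = -1.5 × (7.87 - 3.85) = -6.03%, loss ≈ 5465 × 6.03/100 ≈ 330.
Total lost output = 102 + 366 + 376 + 330 = 1174 billion.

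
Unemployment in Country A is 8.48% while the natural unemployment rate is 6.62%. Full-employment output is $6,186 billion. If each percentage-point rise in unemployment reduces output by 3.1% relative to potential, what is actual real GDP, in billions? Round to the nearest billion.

$5,829 billion

Unemployment gap = 8.48 - 6.62 = 1.86 points, so the output gap is -3.1 × 1.86 = -5.766%.
Actual GDP = 6186 × (1 - 5.766/100) = 6186 × 0.94234 ≈ 5829 billion.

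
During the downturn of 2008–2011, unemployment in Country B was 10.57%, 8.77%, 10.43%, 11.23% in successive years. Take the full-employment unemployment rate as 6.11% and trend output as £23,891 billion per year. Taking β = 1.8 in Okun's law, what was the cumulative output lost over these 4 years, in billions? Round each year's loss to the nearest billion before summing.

£7,122 billion

Year 2008: gap = -1.8 × (10.57 - 6.11) = -8.028%, loss ≈ 23891 × 8.028/100 ≈ 1918.
Year 2009: gap = -1.8 × (8.77 - 6.11) = -4.788%, loss ≈ 23891 × 4.788/100 ≈ 1144.
Year 2010: gap = -1.8 × (10.43 - 6.11) = -7.776%, loss ≈ 23891 × 7.776/100 ≈ 1858.
Year 2011: gap = -1.8 × (11.23 - 6.11) = -9.216%, loss ≈ 23891 × 9.216/100 ≈ 2202.
Total lost output = 1918 + 1144 + 1858 + 2202 = 7122 billion.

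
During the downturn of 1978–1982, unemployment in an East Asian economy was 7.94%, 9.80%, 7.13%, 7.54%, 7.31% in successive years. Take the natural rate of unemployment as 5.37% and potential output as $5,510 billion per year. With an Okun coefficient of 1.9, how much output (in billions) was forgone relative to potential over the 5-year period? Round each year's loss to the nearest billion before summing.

Year 1978: gap = -1.9 × (7.94 - 5.37) = -4.883%, loss ≈ 5510 × 4.883/100 ≈ 269.
Year 1979: gap = -1.9 × (9.8 - 5.37) = -8.417%, loss ≈ 5510 × 8.417/100 ≈ 464.
Year 1980: gap = -1.9 × (7.13 - 5.37) = -3.344%, loss ≈ 5510 × 3.344/100 ≈ 184.
Year 1981: gap = -1.9 × (7.54 - 5.37) = -4.123%, loss ≈ 5510 × 4.123/100 ≈ 227.
Year 1982: gap = -1.9 × (7.31 - 5.37) = -3.686%, loss ≈ 5510 × 3.686/100 ≈ 203.
Total lost output = 269 + 464 + 184 + 227 + 203 = 1347 billion.

$1,347 billion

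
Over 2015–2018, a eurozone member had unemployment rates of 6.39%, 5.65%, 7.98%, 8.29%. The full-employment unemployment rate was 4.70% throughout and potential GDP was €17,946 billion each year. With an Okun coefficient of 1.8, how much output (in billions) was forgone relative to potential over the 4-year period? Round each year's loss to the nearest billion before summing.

Year 2015: gap = -1.8 × (6.39 - 4.7) = -3.042%, loss ≈ 17946 × 3.042/100 ≈ 546.
Year 2016: gap = -1.8 × (5.65 - 4.7) = -1.71%, loss ≈ 17946 × 1.71/100 ≈ 307.
Year 2017: gap = -1.8 × (7.98 - 4.7) = -5.904%, loss ≈ 17946 × 5.904/100 ≈ 1060.
Year 2018: gap = -1.8 × (8.29 - 4.7) = -6.462%, loss ≈ 17946 × 6.462/100 ≈ 1160.
Total lost output = 546 + 307 + 1060 + 1160 = 3073 billion.

€3,073 billion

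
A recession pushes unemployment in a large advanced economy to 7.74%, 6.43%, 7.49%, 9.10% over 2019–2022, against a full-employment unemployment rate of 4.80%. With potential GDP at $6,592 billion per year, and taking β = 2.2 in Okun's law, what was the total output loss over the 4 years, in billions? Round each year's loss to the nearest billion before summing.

$1,676 billion

Year 2019: gap = -2.2 × (7.74 - 4.8) = -6.468%, loss ≈ 6592 × 6.468/100 ≈ 426.
Year 2020: gap = -2.2 × (6.43 - 4.8) = -3.586%, loss ≈ 6592 × 3.586/100 ≈ 236.
Year 2021: gap = -2.2 × (7.49 - 4.8) = -5.918%, loss ≈ 6592 × 5.918/100 ≈ 390.
Year 2022: gap = -2.2 × (9.1 - 4.8) = -9.46%, loss ≈ 6592 × 9.46/100 ≈ 624.
Total lost output = 426 + 236 + 390 + 624 = 1676 billion.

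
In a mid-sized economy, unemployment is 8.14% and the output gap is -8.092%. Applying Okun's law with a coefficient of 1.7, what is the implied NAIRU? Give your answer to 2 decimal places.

3.38%

From Okun's law, u - u* = -(output gap)/β = -(-8.092)/1.7 = 4.76 points.
So u* = 8.14 - 4.76 = 3.38%.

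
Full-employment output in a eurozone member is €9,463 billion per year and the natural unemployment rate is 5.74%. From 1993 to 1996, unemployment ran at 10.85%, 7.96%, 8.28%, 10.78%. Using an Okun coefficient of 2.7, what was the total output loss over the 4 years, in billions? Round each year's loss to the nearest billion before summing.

€3,810 billion

Year 1993: gap = -2.7 × (10.85 - 5.74) = -13.797%, loss ≈ 9463 × 13.797/100 ≈ 1306.
Year 1994: gap = -2.7 × (7.96 - 5.74) = -5.994%, loss ≈ 9463 × 5.994/100 ≈ 567.
Year 1995: gap = -2.7 × (8.28 - 5.74) = -6.858%, loss ≈ 9463 × 6.858/100 ≈ 649.
Year 1996: gap = -2.7 × (10.78 - 5.74) = -13.608%, loss ≈ 9463 × 13.608/100 ≈ 1288.
Total lost output = 1306 + 567 + 649 + 1288 = 3810 billion.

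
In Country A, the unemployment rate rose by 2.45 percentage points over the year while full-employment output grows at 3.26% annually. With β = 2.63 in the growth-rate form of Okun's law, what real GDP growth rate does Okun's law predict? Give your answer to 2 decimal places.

-3.18%

Growth-rate Okun's law: g_Y = g_Y* - β × Δu.
g_Y = 3.26 - 2.63 × (2.45) = 3.26 - 6.4435 = -3.1835%, i.e. -3.18% to 2 d.p.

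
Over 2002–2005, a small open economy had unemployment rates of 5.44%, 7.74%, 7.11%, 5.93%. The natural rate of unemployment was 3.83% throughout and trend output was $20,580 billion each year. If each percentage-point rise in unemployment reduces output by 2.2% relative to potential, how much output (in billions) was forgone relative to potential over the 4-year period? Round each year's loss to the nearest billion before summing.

$4,935 billion

Year 2002: gap = -2.2 × (5.44 - 3.83) = -3.542%, loss ≈ 20580 × 3.542/100 ≈ 729.
Year 2003: gap = -2.2 × (7.74 - 3.83) = -8.602%, loss ≈ 20580 × 8.602/100 ≈ 1770.
Year 2004: gap = -2.2 × (7.11 - 3.83) = -7.216%, loss ≈ 20580 × 7.216/100 ≈ 1485.
Year 2005: gap = -2.2 × (5.93 - 3.83) = -4.62%, loss ≈ 20580 × 4.62/100 ≈ 951.
Total lost output = 729 + 1770 + 1485 + 951 = 4935 billion.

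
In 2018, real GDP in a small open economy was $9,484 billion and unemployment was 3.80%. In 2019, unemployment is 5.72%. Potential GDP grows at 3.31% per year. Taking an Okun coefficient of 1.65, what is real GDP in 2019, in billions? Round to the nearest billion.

Δu = 5.72 - 3.8 = 1.92 points.
Okun's law (growth form): g_Y = g_Y* - β × Δu = 3.31 - 1.65 × (1.92) = 3.31 - 3.168 = 0.142%.
Real GDP in the next year = 9484 × (1 + 0.142/100) = 9484 × 1.00142 ≈ 9497 billion.

$9,497 billion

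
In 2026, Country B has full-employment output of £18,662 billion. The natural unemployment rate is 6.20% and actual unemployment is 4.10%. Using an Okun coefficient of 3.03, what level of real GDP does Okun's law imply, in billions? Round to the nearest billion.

£19,849 billion

Unemployment gap = 4.1 - 6.2 = -2.1 points, so the output gap is -3.03 × (-2.1) = 6.363%.
Actual GDP = 18662 × (1 + 6.363/100) = 18662 × 1.06363 ≈ 19849 billion.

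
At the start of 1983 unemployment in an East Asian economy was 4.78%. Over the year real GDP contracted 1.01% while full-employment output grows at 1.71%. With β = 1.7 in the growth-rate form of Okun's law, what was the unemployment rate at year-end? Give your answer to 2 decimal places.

6.38%

Growth-rate Okun's law: g_Y = g_Y* - β × Δu, so Δu = (g_Y* - g_Y)/β.
Δu = (1.71 + 1.01)/1.7 = 2.72/1.7 = 1.60 percentage points.
Year-end unemployment = 4.78 + 1.6 = 6.38%.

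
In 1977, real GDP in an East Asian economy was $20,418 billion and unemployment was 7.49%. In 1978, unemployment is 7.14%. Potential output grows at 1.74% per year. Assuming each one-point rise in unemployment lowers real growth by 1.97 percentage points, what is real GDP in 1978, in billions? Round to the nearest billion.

$20,914 billion

Δu = 7.14 - 7.49 = -0.35 points.
Okun's law (growth form): g_Y = g_Y* - β × Δu = 1.74 - 1.97 × (-0.35) = 1.74 + 0.6895 = 2.4295%.
Real GDP in the next year = 20418 × (1 + 2.4295/100) = 20418 × 1.024295 ≈ 20914 billion.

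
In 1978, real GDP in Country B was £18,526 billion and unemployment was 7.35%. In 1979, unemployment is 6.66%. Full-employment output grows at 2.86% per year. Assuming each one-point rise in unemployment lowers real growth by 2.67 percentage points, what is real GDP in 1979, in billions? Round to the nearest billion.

Δu = 6.66 - 7.35 = -0.69 points.
Okun's law (growth form): g_Y = g_Y* - β × Δu = 2.86 - 2.67 × (-0.69) = 2.86 + 1.8423 = 4.7023%.
Real GDP in the next year = 18526 × (1 + 4.7023/100) = 18526 × 1.047023 ≈ 19397 billion.

£19,397 billion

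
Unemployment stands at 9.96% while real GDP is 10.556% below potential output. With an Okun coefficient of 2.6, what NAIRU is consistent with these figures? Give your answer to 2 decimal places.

5.90%

From Okun's law, u - u* = -(output gap)/β = -(-10.556)/2.6 = 4.06 points.
So u* = 9.96 - 4.06 = 5.90%.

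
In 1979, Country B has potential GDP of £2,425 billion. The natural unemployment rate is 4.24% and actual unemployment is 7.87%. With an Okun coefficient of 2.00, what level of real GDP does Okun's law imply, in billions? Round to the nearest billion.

£2,249 billion

Unemployment gap = 7.87 - 4.24 = 3.63 points, so the output gap is -2 × 3.63 = -7.26%.
Actual GDP = 2425 × (1 - 7.26/100) = 2425 × 0.9274 ≈ 2249 billion.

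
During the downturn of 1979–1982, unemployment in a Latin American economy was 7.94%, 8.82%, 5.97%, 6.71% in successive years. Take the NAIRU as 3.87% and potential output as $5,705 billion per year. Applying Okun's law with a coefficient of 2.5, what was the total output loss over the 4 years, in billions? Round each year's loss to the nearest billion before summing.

Year 1979: gap = -2.5 × (7.94 - 3.87) = -10.175%, loss ≈ 5705 × 10.175/100 ≈ 580.
Year 1980: gap = -2.5 × (8.82 - 3.87) = -12.375%, loss ≈ 5705 × 12.375/100 ≈ 706.
Year 1981: gap = -2.5 × (5.97 - 3.87) = -5.25%, loss ≈ 5705 × 5.25/100 ≈ 300.
Year 1982: gap = -2.5 × (6.71 - 3.87) = -7.1%, loss ≈ 5705 × 7.1/100 ≈ 405.
Total lost output = 580 + 706 + 300 + 405 = 1991 billion.

$1,991 billion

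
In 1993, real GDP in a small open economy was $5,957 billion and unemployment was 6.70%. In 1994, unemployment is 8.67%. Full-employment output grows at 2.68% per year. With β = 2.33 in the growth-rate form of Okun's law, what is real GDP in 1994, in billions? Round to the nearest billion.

Δu = 8.67 - 6.7 = 1.97 points.
Okun's law (growth form): g_Y = g_Y* - β × Δu = 2.68 - 2.33 × (1.97) = 2.68 - 4.5901 = -1.9101%.
Real GDP in the next year = 5957 × (1 - 1.9101/100) = 5957 × 0.980899 ≈ 5843 billion.

$5,843 billion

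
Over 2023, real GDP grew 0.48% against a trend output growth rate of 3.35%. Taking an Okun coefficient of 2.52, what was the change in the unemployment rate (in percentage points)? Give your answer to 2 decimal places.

1.14 percentage points

Growth-rate Okun's law: g_Y = g_Y* - β × Δu, so Δu = (g_Y* - g_Y)/β.
Δu = (3.35 - 0.48)/2.52 = 2.87/2.52 = 1.14 percentage points.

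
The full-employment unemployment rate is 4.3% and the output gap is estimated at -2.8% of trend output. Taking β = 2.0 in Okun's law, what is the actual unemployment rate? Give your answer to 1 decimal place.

From Okun's law, u - u* = -(output gap)/β = -(-2.8)/2.0 = 1.4 points.
So u = 4.3 + 1.4 = 5.7%.

5.7%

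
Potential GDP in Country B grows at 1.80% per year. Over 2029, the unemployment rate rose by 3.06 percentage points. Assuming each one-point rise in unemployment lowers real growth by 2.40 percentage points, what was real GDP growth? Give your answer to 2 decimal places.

Growth-rate Okun's law: g_Y = g_Y* - β × Δu.
g_Y = 1.80 - 2.40 × (3.06) = 1.8 - 7.344 = -5.544%, i.e. -5.54% to 2 d.p.

-5.54%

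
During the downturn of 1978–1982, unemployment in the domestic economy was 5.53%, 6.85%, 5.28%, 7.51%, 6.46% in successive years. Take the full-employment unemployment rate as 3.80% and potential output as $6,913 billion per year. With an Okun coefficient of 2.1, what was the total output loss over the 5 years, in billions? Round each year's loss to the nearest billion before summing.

$1,834 billion

Year 1978: gap = -2.1 × (5.53 - 3.8) = -3.633%, loss ≈ 6913 × 3.633/100 ≈ 251.
Year 1979: gap = -2.1 × (6.85 - 3.8) = -6.405%, loss ≈ 6913 × 6.405/100 ≈ 443.
Year 1980: gap = -2.1 × (5.28 - 3.8) = -3.108%, loss ≈ 6913 × 3.108/100 ≈ 215.
Year 1981: gap = -2.1 × (7.51 - 3.8) = -7.791%, loss ≈ 6913 × 7.791/100 ≈ 539.
Year 1982: gap = -2.1 × (6.46 - 3.8) = -5.586%, loss ≈ 6913 × 5.586/100 ≈ 386.
Total lost output = 251 + 443 + 215 + 539 + 386 = 1834 billion.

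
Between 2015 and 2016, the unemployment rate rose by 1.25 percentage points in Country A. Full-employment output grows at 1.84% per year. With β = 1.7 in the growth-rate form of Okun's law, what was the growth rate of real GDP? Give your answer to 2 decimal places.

Growth-rate Okun's law: g_Y = g_Y* - β × Δu.
g_Y = 1.84 - 1.7 × (1.25) = 1.84 - 2.125 = -0.285%, i.e. -0.29% to 2 d.p.

-0.29%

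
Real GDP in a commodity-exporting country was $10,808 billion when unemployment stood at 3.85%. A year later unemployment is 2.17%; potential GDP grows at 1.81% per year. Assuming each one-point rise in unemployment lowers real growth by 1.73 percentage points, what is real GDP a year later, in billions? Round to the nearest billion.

Δu = 2.17 - 3.85 = -1.68 points.
Okun's law (growth form): g_Y = g_Y* - β × Δu = 1.81 - 1.73 × (-1.68) = 1.81 + 2.9064 = 4.7164%.
Real GDP in the next year = 10808 × (1 + 4.7164/100) = 10808 × 1.047164 ≈ 11318 billion.

$11,318 billion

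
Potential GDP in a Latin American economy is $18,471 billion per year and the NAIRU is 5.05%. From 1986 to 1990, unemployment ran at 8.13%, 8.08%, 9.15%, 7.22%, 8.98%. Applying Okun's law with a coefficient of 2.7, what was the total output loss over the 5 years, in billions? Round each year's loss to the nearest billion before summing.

$8,134 billion

Year 1986: gap = -2.7 × (8.13 - 5.05) = -8.316%, loss ≈ 18471 × 8.316/100 ≈ 1536.
Year 1987: gap = -2.7 × (8.08 - 5.05) = -8.181%, loss ≈ 18471 × 8.181/100 ≈ 1511.
Year 1988: gap = -2.7 × (9.15 - 5.05) = -11.07%, loss ≈ 18471 × 11.07/100 ≈ 2045.
Year 1989: gap = -2.7 × (7.22 - 5.05) = -5.859%, loss ≈ 18471 × 5.859/100 ≈ 1082.
Year 1990: gap = -2.7 × (8.98 - 5.05) = -10.611%, loss ≈ 18471 × 10.611/100 ≈ 1960.
Total lost output = 1536 + 1511 + 2045 + 1082 + 1960 = 8134 billion.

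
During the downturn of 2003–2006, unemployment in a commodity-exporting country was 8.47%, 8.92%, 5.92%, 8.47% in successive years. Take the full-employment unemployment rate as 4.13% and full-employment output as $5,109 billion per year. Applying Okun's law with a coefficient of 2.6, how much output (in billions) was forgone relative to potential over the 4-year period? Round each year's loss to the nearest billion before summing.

Year 2003: gap = -2.6 × (8.47 - 4.13) = -11.284%, loss ≈ 5109 × 11.284/100 ≈ 576.
Year 2004: gap = -2.6 × (8.92 - 4.13) = -12.454%, loss ≈ 5109 × 12.454/100 ≈ 636.
Year 2005: gap = -2.6 × (5.92 - 4.13) = -4.654%, loss ≈ 5109 × 4.654/100 ≈ 238.
Year 2006: gap = -2.6 × (8.47 - 4.13) = -11.284%, loss ≈ 5109 × 11.284/100 ≈ 576.
Total lost output = 576 + 636 + 238 + 576 = 2026 billion.

$2,026 billion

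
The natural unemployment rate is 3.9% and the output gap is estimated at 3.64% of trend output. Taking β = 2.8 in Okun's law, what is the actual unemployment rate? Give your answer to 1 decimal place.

2.6%

From Okun's law, u - u* = -(output gap)/β = -(3.64)/2.8 = -1.3 points.
So u = 3.9 - 1.3 = 2.6%.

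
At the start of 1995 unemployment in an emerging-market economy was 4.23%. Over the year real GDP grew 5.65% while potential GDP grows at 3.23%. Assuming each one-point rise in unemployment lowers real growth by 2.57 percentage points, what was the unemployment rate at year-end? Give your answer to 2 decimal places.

Growth-rate Okun's law: g_Y = g_Y* - β × Δu, so Δu = (g_Y* - g_Y)/β.
Δu = (3.23 - 5.65)/2.57 = -2.42/2.57 = -0.94 percentage points.
Year-end unemployment = 4.23 - 0.94 = 3.29%.

3.29%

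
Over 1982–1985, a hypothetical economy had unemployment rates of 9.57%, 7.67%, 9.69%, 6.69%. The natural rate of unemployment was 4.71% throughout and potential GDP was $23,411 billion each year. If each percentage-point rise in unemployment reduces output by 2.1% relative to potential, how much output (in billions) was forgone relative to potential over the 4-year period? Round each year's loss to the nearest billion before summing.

Year 1982: gap = -2.1 × (9.57 - 4.71) = -10.206%, loss ≈ 23411 × 10.206/100 ≈ 2389.
Year 1983: gap = -2.1 × (7.67 - 4.71) = -6.216%, loss ≈ 23411 × 6.216/100 ≈ 1455.
Year 1984: gap = -2.1 × (9.69 - 4.71) = -10.458%, loss ≈ 23411 × 10.458/100 ≈ 2448.
Year 1985: gap = -2.1 × (6.69 - 4.71) = -4.158%, loss ≈ 23411 × 4.158/100 ≈ 973.
Total lost output = 2389 + 1455 + 2448 + 973 = 7265 billion.

$7,265 billion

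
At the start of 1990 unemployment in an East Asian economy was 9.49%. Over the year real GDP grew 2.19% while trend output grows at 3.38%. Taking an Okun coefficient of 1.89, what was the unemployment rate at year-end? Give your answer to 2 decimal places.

10.12%

Growth-rate Okun's law: g_Y = g_Y* - β × Δu, so Δu = (g_Y* - g_Y)/β.
Δu = (3.38 - 2.19)/1.89 = 1.19/1.89 = 0.63 percentage points.
Year-end unemployment = 9.49 + 0.63 = 10.12%.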